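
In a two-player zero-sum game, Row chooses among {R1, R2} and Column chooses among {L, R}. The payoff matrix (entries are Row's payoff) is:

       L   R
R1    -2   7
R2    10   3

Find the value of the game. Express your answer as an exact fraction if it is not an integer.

19/4

Row minima: R1 → -2, R2 → 3; maximin = 3.
Column maxima: L → 10, R → 7; minimax = 7.
3 ≠ 7, so there is no saddle point; optimal play is mixed.
Let Row play R1 with probability p. Expected payoff against L: (-2)p + 10(1−p) = −12p + 10; against R: 7p + 3(1−p) = 4p + 3.
Setting these equal: −12p + 10 = 4p + 3 ⇒ −16p = -7 ⇒ p = 7/16, and the value is (-12)·(7/16) + 10 = 19/4.
For Column: with q = P(L), equating R1's and R2's payoffs gives −9q + 7 = 7q + 3 ⇒ q = 1/4.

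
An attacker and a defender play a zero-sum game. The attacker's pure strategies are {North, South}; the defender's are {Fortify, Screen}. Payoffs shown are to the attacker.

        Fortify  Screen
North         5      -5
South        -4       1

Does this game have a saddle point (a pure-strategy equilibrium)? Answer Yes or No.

Row minima: North → -5, South → -4; maximin = -4.
Column maxima: Fortify → 5, Screen → 1; minimax = 1.
-4 ≠ 1, so no pure-strategy equilibrium exists.

No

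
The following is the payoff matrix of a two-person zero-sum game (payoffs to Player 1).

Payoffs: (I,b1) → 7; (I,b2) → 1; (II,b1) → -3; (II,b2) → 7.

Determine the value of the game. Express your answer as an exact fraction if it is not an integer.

Row minima: I → 1, II → -3; maximin = 1.
Column maxima: b1 → 7, b2 → 7; minimax = 7.
1 ≠ 7, so there is no saddle point; optimal play is mixed.
Let Player 1 play I with probability p. Expected payoff against b1: 7p + (-3)(1−p) = 10p − 3; against b2: 1p + 7(1−p) = −6p + 7.
Setting these equal: 10p − 3 = −6p + 7 ⇒ 16p = 10 ⇒ p = 5/8, and the value is (10)·(5/8) − 3 = 13/4.
For Player 2: with q = P(b1), equating I's and II's payoffs gives 6q + 1 = −10q + 7 ⇒ q = 3/8.

13/4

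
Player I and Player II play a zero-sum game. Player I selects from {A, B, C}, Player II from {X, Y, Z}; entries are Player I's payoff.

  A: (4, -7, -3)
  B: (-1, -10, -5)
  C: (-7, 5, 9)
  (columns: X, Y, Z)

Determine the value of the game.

-29/23

Row minima: A → -7, B → -10, C → -7; maximin = -7.
Column maxima: X → 4, Y → 5, Z → 9; minimax = 4.
-7 ≠ 4, so there is no saddle point; optimal play is mixed.
B is strictly dominated by A, so Player I never plays it.
Z is strictly dominated by Y (it gives Player I strictly more in every row), so Player II never plays it.
On the remaining 2×2 (A, C vs X, Y):
Let Player I play A with probability p. Expected payoff against X: 4p + (-7)(1−p) = 11p − 7; against Y: (-7)p + 5(1−p) = −12p + 5.
Setting these equal: 11p − 7 = −12p + 5 ⇒ 23p = 12 ⇒ p = 12/23, and the value is (11)·(12/23) − 7 = -29/23.
For Player II: with q = P(X), equating A's and C's payoffs gives 11q − 7 = −12q + 5 ⇒ q = 12/23.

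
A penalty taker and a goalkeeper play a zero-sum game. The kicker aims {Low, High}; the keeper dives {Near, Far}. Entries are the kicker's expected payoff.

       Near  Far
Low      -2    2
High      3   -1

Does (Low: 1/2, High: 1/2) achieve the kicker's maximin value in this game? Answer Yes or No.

Against Near this mix gives (1/2)·(-2) + (1/2)·3 = 1/2.
Against Far this mix gives (1/2)·2 + (1/2)·(-1) = 1/2.
All of the keeper's active replies (Near, Far) yield 1/2, and no column does worse for the kicker. The mix makes the keeper indifferent and guarantees 1/2, so it is optimal.

Yes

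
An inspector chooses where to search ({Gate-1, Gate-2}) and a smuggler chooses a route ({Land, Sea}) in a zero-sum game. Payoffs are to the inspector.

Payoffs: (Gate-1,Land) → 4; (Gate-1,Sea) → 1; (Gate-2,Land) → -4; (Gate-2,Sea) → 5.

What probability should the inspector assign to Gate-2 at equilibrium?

Row minima: Gate-1 → 1, Gate-2 → -4; maximin = 1.
Column maxima: Land → 4, Sea → 5; minimax = 4.
1 ≠ 4, so there is no saddle point; optimal play is mixed.
Let the inspector play Gate-1 with probability p. Expected payoff against Land: 4p + (-4)(1−p) = 8p − 4; against Sea: 1p + 5(1−p) = −4p + 5.
Setting these equal: 8p − 4 = −4p + 5 ⇒ 12p = 9 ⇒ p = 3/4, and the value is (8)·(3/4) − 4 = 2.
For the smuggler: with q = P(Land), equating Gate-1's and Gate-2's payoffs gives 3q + 1 = −9q + 5 ⇒ q = 1/3.

1/4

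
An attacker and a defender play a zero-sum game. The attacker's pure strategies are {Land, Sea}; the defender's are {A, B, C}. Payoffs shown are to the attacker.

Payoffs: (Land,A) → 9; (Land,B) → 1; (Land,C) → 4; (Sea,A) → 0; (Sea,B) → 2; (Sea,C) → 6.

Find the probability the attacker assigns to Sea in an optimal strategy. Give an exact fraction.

4/5

Row minima: Land → 1, Sea → 0; maximin = 1.
Column maxima: A → 9, B → 2, C → 6; minimax = 2.
1 ≠ 2, so there is no saddle point; optimal play is mixed.
C is strictly dominated by B (it gives the attacker strictly more in every row), so the defender never plays it.
On the remaining 2×2 (Land, Sea vs A, B):
Let the attacker play Land with probability p. Expected payoff against A: 9p + 0(1−p) = 9p; against B: 1p + 2(1−p) = −p + 2.
Setting these equal: 9p = −p + 2 ⇒ 10p = 2 ⇒ p = 1/5, and the value is (9)·(1/5) = 9/5.
For the defender: with q = P(A), equating Land's and Sea's payoffs gives 8q + 1 = −2q + 2 ⇒ q = 1/10.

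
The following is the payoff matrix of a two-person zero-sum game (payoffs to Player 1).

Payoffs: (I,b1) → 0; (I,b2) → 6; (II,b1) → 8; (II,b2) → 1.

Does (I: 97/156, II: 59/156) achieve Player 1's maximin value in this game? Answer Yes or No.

Against b1 this mix gives (97/156)·0 + (59/156)·8 = 118/39.
Against b2 this mix gives (97/156)·6 + (59/156)·1 = 641/156.
Player 2 will play b1, holding Player 1 to 118/39. Shifting weight toward the row that does better against b1 would raise this floor (the equalizing mix achieves 48/13 against both b1 and b2), so the proposed strategy is not optimal.

No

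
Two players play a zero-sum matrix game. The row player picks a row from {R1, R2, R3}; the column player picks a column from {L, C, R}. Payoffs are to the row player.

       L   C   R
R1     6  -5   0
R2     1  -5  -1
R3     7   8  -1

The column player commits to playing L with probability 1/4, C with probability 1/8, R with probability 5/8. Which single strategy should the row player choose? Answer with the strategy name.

R3

Expected payoff of R1: (1/4)·6 + (1/8)·(-5) + (5/8)·0 = 7/8.
Expected payoff of R2: (1/4)·1 + (1/8)·(-5) + (5/8)·(-1) = -1.
Expected payoff of R3: (1/4)·7 + (1/8)·8 + (5/8)·(-1) = 17/8.
The largest is 17/8, so the row player's best response is R3.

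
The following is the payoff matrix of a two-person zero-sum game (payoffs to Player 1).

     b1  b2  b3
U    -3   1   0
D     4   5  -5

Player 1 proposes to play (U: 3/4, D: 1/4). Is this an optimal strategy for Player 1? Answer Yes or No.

Against b1 this mix gives (3/4)·(-3) + (1/4)·4 = -5/4.
Against b2 this mix gives (3/4)·1 + (1/4)·5 = 2.
Against b3 this mix gives (3/4)·0 + (1/4)·(-5) = -5/4.
All of Player 2's active replies (b1, b3) yield -5/4, and no column does worse for Player 1. The mix makes Player 2 indifferent and guarantees -5/4, so it is optimal.

Yes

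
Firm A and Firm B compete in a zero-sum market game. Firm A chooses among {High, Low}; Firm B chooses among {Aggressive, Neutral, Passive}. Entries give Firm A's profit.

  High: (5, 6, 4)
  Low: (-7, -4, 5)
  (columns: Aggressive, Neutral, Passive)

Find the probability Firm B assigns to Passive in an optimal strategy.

12/13

Row minima: High → 4, Low → -7; maximin = 4.
Column maxima: Aggressive → 5, Neutral → 6, Passive → 5; minimax = 5.
4 ≠ 5, so there is no saddle point; optimal play is mixed.
Neutral is strictly dominated by Aggressive (it gives Firm A strictly more in every row), so Firm B never plays it.
On the remaining 2×2 (High, Low vs Aggressive, Passive):
Let Firm A play High with probability p. Expected payoff against Aggressive: 5p + (-7)(1−p) = 12p − 7; against Passive: 4p + 5(1−p) = −p + 5.
Setting these equal: 12p − 7 = −p + 5 ⇒ 13p = 12 ⇒ p = 12/13, and the value is (12)·(12/13) − 7 = 53/13.
For Firm B: with q = P(Aggressive), equating High's and Low's payoffs gives q + 4 = −12q + 5 ⇒ q = 1/13.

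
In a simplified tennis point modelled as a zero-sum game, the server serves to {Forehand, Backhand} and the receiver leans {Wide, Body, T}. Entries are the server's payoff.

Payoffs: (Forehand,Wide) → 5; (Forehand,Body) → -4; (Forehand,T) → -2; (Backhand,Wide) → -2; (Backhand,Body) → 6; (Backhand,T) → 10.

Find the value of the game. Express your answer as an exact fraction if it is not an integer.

22/17

Row minima: Forehand → -4, Backhand → -2; maximin = -2.
Column maxima: Wide → 5, Body → 6, T → 10; minimax = 5.
-2 ≠ 5, so there is no saddle point; optimal play is mixed.
T is strictly dominated by Body (it gives the server strictly more in every row), so the receiver never plays it.
On the remaining 2×2 (Forehand, Backhand vs Wide, Body):
Let the server play Forehand with probability p. Expected payoff against Wide: 5p + (-2)(1−p) = 7p − 2; against Body: (-4)p + 6(1−p) = −10p + 6.
Setting these equal: 7p − 2 = −10p + 6 ⇒ 17p = 8 ⇒ p = 8/17, and the value is (7)·(8/17) − 2 = 22/17.
For the receiver: with q = P(Wide), equating Forehand's and Backhand's payoffs gives 9q − 4 = −8q + 6 ⇒ q = 10/17.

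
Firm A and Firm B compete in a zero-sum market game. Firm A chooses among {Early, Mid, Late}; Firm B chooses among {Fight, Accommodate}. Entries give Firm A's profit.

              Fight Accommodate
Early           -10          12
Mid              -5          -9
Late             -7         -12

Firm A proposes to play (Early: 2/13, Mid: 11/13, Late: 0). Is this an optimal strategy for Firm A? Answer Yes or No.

Against Fight this mix gives (2/13)·(-10) + (11/13)·(-5) = -75/13.
Against Accommodate this mix gives (2/13)·12 + (11/13)·(-9) = -75/13.
All of Firm B's active replies (Fight, Accommodate) yield -75/13, and no column does worse for Firm A. The mix makes Firm B indifferent and guarantees -75/13, so it is optimal.

Yes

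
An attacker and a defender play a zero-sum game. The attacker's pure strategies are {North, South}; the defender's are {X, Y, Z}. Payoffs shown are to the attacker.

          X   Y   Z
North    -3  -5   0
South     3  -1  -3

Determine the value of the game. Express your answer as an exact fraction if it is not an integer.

Row minima: North → -5, South → -3; maximin = -3.
Column maxima: X → 3, Y → -1, Z → 0; minimax = -1.
-3 ≠ -1, so there is no saddle point; optimal play is mixed.
X is strictly dominated by Y (it gives the attacker strictly more in every row), so the defender never plays it.
On the remaining 2×2 (North, South vs Y, Z):
Let the attacker play North with probability p. Expected payoff against Y: (-5)p + (-1)(1−p) = −4p − 1; against Z: 0p + (-3)(1−p) = 3p − 3.
Setting these equal: −4p − 1 = 3p − 3 ⇒ −7p = -2 ⇒ p = 2/7, and the value is (-4)·(2/7) − 1 = -15/7.
For the defender: with q = P(Y), equating North's and South's payoffs gives −5q = 2q − 3 ⇒ q = 3/7.

-15/7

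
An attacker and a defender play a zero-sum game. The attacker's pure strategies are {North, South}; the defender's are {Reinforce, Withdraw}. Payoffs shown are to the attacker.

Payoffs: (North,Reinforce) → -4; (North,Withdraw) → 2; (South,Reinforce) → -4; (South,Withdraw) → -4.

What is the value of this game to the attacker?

-4

Row minima: North → -4, South → -4; maximin = -4.
Column maxima: Reinforce → -4, Withdraw → 2; minimax = -4.
Since maximin = minimax = -4, there is a saddle point and the value is -4.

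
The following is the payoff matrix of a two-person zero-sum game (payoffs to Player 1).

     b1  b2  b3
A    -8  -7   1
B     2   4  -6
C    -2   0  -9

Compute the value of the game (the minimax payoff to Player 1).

-46/17

Row minima: A → -8, B → -6, C → -9; maximin = -6.
Column maxima: b1 → 2, b2 → 4, b3 → 1; minimax = 1.
-6 ≠ 1, so there is no saddle point; optimal play is mixed.
C is strictly dominated by B, so Player 1 never plays it.
b2 is strictly dominated by b1 (it gives Player 1 strictly more in every row), so Player 2 never plays it.
On the remaining 2×2 (A, B vs b1, b3):
Let Player 1 play A with probability p. Expected payoff against b1: (-8)p + 2(1−p) = −10p + 2; against b3: 1p + (-6)(1−p) = 7p − 6.
Setting these equal: −10p + 2 = 7p − 6 ⇒ −17p = -8 ⇒ p = 8/17, and the value is (-10)·(8/17) + 2 = -46/17.
For Player 2: with q = P(b1), equating A's and B's payoffs gives −9q + 1 = 8q − 6 ⇒ q = 7/17.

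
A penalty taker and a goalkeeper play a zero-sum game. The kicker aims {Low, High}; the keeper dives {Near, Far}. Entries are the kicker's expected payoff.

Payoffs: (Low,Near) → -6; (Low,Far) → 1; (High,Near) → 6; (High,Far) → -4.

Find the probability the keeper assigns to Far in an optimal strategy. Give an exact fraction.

Row minima: Low → -6, High → -4; maximin = -4.
Column maxima: Near → 6, Far → 1; minimax = 1.
-4 ≠ 1, so there is no saddle point; optimal play is mixed.
Let the kicker play Low with probability p. Expected payoff against Near: (-6)p + 6(1−p) = −12p + 6; against Far: 1p + (-4)(1−p) = 5p − 4.
Setting these equal: −12p + 6 = 5p − 4 ⇒ −17p = -10 ⇒ p = 10/17, and the value is (-12)·(10/17) + 6 = -18/17.
For the keeper: with q = P(Near), equating Low's and High's payoffs gives −7q + 1 = 10q − 4 ⇒ q = 5/17.

12/17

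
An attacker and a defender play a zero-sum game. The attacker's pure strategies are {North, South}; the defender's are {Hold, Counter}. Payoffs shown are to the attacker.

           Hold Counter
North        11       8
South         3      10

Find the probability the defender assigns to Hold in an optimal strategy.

1/5

Row minima: North → 8, South → 3; maximin = 8.
Column maxima: Hold → 11, Counter → 10; minimax = 10.
8 ≠ 10, so there is no saddle point; optimal play is mixed.
Let the attacker play North with probability p. Expected payoff against Hold: 11p + 3(1−p) = 8p + 3; against Counter: 8p + 10(1−p) = −2p + 10.
Setting these equal: 8p + 3 = −2p + 10 ⇒ 10p = 7 ⇒ p = 7/10, and the value is (8)·(7/10) + 3 = 43/5.
For the defender: with q = P(Hold), equating North's and South's payoffs gives 3q + 8 = −7q + 10 ⇒ q = 1/5.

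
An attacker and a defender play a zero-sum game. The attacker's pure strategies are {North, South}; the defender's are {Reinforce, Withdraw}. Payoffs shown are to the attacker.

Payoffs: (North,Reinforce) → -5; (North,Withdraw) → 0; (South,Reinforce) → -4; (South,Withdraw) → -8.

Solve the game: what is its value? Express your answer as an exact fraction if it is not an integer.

-40/9

Row minima: North → -5, South → -8; maximin = -5.
Column maxima: Reinforce → -4, Withdraw → 0; minimax = -4.
-5 ≠ -4, so there is no saddle point; optimal play is mixed.
Let the attacker play North with probability p. Expected payoff against Reinforce: (-5)p + (-4)(1−p) = −p − 4; against Withdraw: 0p + (-8)(1−p) = 8p − 8.
Setting these equal: −p − 4 = 8p − 8 ⇒ −9p = -4 ⇒ p = 4/9, and the value is (-1)·(4/9) − 4 = -40/9.
For the defender: with q = P(Reinforce), equating North's and South's payoffs gives −5q = 4q − 8 ⇒ q = 8/9.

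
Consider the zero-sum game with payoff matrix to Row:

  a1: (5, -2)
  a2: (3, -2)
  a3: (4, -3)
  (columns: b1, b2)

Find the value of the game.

Row minima: a1 → -2, a2 → -2, a3 → -3; maximin = -2.
Column maxima: b1 → 5, b2 → -2; minimax = -2.
Since maximin = minimax = -2, there is a saddle point and the value is -2.

-2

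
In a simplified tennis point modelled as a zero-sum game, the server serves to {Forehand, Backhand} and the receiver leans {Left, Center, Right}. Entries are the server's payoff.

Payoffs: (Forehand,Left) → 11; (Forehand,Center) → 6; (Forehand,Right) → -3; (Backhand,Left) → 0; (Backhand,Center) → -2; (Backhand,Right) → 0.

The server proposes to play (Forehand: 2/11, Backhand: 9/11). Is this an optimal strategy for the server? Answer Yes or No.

Yes

Against Left this mix gives (2/11)·11 + (9/11)·0 = 2.
Against Center this mix gives (2/11)·6 + (9/11)·(-2) = -6/11.
Against Right this mix gives (2/11)·(-3) + (9/11)·0 = -6/11.
All of the receiver's active replies (Center, Right) yield -6/11, and no column does worse for the server. The mix makes the receiver indifferent and guarantees -6/11, so it is optimal.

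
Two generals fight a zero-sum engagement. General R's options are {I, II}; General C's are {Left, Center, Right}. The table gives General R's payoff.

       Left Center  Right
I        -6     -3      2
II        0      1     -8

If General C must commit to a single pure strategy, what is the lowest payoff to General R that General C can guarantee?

0

Column maxima: Left → 0, Center → 1, Right → 2.
The smallest of these is 0.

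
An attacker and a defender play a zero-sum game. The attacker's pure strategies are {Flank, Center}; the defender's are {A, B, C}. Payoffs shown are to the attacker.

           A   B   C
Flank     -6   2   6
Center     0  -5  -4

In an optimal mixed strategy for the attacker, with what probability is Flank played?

Row minima: Flank → -6, Center → -5; maximin = -5.
Column maxima: A → 0, B → 2, C → 6; minimax = 0.
-5 ≠ 0, so there is no saddle point; optimal play is mixed.
C is strictly dominated by B (it gives the attacker strictly more in every row), so the defender never plays it.
On the remaining 2×2 (Flank, Center vs A, B):
Let the attacker play Flank with probability p. Expected payoff against A: (-6)p + 0(1−p) = −6p; against B: 2p + (-5)(1−p) = 7p − 5.
Setting these equal: −6p = 7p − 5 ⇒ −13p = -5 ⇒ p = 5/13, and the value is (-6)·(5/13) = -30/13.
For the defender: with q = P(A), equating Flank's and Center's payoffs gives −8q + 2 = 5q − 5 ⇒ q = 7/13.

5/13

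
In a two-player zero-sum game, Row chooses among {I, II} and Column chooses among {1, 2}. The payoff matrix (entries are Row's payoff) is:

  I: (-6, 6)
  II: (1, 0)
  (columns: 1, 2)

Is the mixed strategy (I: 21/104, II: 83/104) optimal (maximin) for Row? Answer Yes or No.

Against 1 this mix gives (21/104)·(-6) + (83/104)·1 = -43/104.
Against 2 this mix gives (21/104)·6 + (83/104)·0 = 63/52.
Column will play 1, holding Row to -43/104. Shifting weight toward the row that does better against 1 would raise this floor (the equalizing mix achieves 6/13 against both 1 and 2), so the proposed strategy is not optimal.

No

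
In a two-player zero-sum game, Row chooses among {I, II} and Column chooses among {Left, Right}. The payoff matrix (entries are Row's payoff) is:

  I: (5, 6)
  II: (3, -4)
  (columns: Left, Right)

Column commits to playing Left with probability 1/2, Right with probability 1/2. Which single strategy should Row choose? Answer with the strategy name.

I

Expected payoff of I: (1/2)·5 + (1/2)·6 = 11/2.
Expected payoff of II: (1/2)·3 + (1/2)·(-4) = -1/2.
The largest is 11/2, so Row's best response is I.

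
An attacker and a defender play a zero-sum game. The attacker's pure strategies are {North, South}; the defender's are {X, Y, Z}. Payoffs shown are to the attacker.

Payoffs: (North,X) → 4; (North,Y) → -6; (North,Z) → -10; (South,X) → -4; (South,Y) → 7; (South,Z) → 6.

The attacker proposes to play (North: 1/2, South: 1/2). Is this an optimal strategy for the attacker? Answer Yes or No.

No

Against X this mix gives (1/2)·4 + (1/2)·(-4) = 0.
Against Y this mix gives (1/2)·(-6) + (1/2)·7 = 1/2.
Against Z this mix gives (1/2)·(-10) + (1/2)·6 = -2.
The defender will play Z, holding the attacker to -2. Shifting weight toward the row that does better against Z would raise this floor (the equalizing mix achieves -2/3 against both Z and X), so the proposed strategy is not optimal.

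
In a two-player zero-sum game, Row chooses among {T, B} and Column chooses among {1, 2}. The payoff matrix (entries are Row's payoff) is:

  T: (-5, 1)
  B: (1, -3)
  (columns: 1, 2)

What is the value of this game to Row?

Row minima: T → -5, B → -3; maximin = -3.
Column maxima: 1 → 1, 2 → 1; minimax = 1.
-3 ≠ 1, so there is no saddle point; optimal play is mixed.
Let Row play T with probability p. Expected payoff against 1: (-5)p + 1(1−p) = −6p + 1; against 2: 1p + (-3)(1−p) = 4p − 3.
Setting these equal: −6p + 1 = 4p − 3 ⇒ −10p = -4 ⇒ p = 2/5, and the value is (-6)·(2/5) + 1 = -7/5.
For Column: with q = P(1), equating T's and B's payoffs gives −6q + 1 = 4q − 3 ⇒ q = 2/5.

-7/5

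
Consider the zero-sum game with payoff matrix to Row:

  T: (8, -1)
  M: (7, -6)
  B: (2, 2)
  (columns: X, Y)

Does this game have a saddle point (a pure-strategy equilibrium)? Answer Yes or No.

Row minima: T → -1, M → -6, B → 2; maximin = 2.
Column maxima: X → 8, Y → 2; minimax = 2.
maximin = minimax = 2, so a saddle point exists.

Yes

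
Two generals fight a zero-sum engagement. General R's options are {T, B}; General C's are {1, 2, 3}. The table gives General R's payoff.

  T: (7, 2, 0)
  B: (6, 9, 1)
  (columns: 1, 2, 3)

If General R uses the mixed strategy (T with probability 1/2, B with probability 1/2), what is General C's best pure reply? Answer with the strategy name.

3

If General C plays 1, General R's expected payoff is (1/2)·7 + (1/2)·6 = 13/2.
If General C plays 2, General R's expected payoff is (1/2)·2 + (1/2)·9 = 11/2.
If General C plays 3, General R's expected payoff is (1/2)·0 + (1/2)·1 = 1/2.
General C minimizes General R's payoff; the smallest is 1/2, so the best response is 3.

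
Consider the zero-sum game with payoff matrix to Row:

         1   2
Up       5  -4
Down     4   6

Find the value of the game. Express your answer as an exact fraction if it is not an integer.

Row minima: Up → -4, Down → 4; maximin = 4.
Column maxima: 1 → 5, 2 → 6; minimax = 5.
4 ≠ 5, so there is no saddle point; optimal play is mixed.
Let Row play Up with probability p. Expected payoff against 1: 5p + 4(1−p) = p + 4; against 2: (-4)p + 6(1−p) = −10p + 6.
Setting these equal: p + 4 = −10p + 6 ⇒ 11p = 2 ⇒ p = 2/11, and the value is (1)·(2/11) + 4 = 46/11.
For Column: with q = P(1), equating Up's and Down's payoffs gives 9q − 4 = −2q + 6 ⇒ q = 10/11.

46/11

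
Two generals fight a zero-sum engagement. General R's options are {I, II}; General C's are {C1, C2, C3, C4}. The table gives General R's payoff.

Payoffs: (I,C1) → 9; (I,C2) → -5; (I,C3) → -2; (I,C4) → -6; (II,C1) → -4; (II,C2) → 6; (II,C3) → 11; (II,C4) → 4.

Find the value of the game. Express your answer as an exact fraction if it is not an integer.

Row minima: I → -6, II → -4; maximin = -4.
Column maxima: C1 → 9, C2 → 6, C3 → 11, C4 → 4; minimax = 4.
-4 ≠ 4, so there is no saddle point; optimal play is mixed.
C2 is strictly dominated by C4 (it gives General R strictly more in every row), so General C never plays it.
C3 is strictly dominated by C4 (it gives General R strictly more in every row), so General C never plays it.
On the remaining 2×2 (I, II vs C1, C4):
Let General R play I with probability p. Expected payoff against C1: 9p + (-4)(1−p) = 13p − 4; against C4: (-6)p + 4(1−p) = −10p + 4.
Setting these equal: 13p − 4 = −10p + 4 ⇒ 23p = 8 ⇒ p = 8/23, and the value is (13)·(8/23) − 4 = 12/23.
For General C: with q = P(C1), equating I's and II's payoffs gives 15q − 6 = −8q + 4 ⇒ q = 10/23.

12/23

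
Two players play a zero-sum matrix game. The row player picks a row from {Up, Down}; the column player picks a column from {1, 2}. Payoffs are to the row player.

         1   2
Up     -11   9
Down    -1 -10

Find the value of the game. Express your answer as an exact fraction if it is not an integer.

Row minima: Up → -11, Down → -10; maximin = -10.
Column maxima: 1 → -1, 2 → 9; minimax = -1.
-10 ≠ -1, so there is no saddle point; optimal play is mixed.
Let the row player play Up with probability p. Expected payoff against 1: (-11)p + (-1)(1−p) = −10p − 1; against 2: 9p + (-10)(1−p) = 19p − 10.
Setting these equal: −10p − 1 = 19p − 10 ⇒ −29p = -9 ⇒ p = 9/29, and the value is (-10)·(9/29) − 1 = -119/29.
For the column player: with q = P(1), equating Up's and Down's payoffs gives −20q + 9 = 9q − 10 ⇒ q = 19/29.

-119/29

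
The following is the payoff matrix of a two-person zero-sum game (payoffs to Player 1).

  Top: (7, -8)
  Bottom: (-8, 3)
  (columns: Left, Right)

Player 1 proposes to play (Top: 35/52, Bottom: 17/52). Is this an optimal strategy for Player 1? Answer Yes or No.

No

Against Left this mix gives (35/52)·7 + (17/52)·(-8) = 109/52.
Against Right this mix gives (35/52)·(-8) + (17/52)·3 = -229/52.
Player 2 will play Right, holding Player 1 to -229/52. Shifting weight toward the row that does better against Right would raise this floor (the equalizing mix achieves -43/26 against both Right and Left), so the proposed strategy is not optimal.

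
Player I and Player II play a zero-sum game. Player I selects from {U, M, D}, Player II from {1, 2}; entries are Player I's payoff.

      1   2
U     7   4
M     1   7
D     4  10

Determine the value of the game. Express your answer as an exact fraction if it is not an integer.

6

Row minima: U → 4, M → 1, D → 4; maximin = 4.
Column maxima: 1 → 7, 2 → 10; minimax = 7.
4 ≠ 7, so there is no saddle point; optimal play is mixed.
M is strictly dominated by D, so Player I never plays it.
On the remaining 2×2 (U, D vs 1, 2):
Let Player I play U with probability p. Expected payoff against 1: 7p + 4(1−p) = 3p + 4; against 2: 4p + 10(1−p) = −6p + 10.
Setting these equal: 3p + 4 = −6p + 10 ⇒ 9p = 6 ⇒ p = 2/3, and the value is (3)·(2/3) + 4 = 6.
For Player II: with q = P(1), equating U's and D's payoffs gives 3q + 4 = −6q + 10 ⇒ q = 2/3.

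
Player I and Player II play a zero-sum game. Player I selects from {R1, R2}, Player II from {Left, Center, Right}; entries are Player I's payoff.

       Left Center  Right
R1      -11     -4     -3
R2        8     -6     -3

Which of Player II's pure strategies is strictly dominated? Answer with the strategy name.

Center holds Player I's payoff strictly below Right in every row: -4 < -3, -6 < -3.
So Right is strictly dominated for Player II.

Right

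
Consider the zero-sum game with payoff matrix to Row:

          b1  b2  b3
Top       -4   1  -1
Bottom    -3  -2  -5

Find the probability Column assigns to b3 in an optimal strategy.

1/5

Row minima: Top → -4, Bottom → -5; maximin = -4.
Column maxima: b1 → -3, b2 → 1, b3 → -1; minimax = -3.
-4 ≠ -3, so there is no saddle point; optimal play is mixed.
b2 is strictly dominated by b1 (it gives Row strictly more in every row), so Column never plays it.
On the remaining 2×2 (Top, Bottom vs b1, b3):
Let Row play Top with probability p. Expected payoff against b1: (-4)p + (-3)(1−p) = −p − 3; against b3: (-1)p + (-5)(1−p) = 4p − 5.
Setting these equal: −p − 3 = 4p − 5 ⇒ −5p = -2 ⇒ p = 2/5, and the value is (-1)·(2/5) − 3 = -17/5.
For Column: with q = P(b1), equating Top's and Bottom's payoffs gives −3q − 1 = 2q − 5 ⇒ q = 4/5.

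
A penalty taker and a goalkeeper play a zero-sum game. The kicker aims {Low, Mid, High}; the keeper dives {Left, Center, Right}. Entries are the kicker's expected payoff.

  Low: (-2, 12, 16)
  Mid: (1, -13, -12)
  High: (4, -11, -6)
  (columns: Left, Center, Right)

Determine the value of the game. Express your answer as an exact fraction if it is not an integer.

Row minima: Low → -2, Mid → -13, High → -11; maximin = -2.
Column maxima: Left → 4, Center → 12, Right → 16; minimax = 4.
-2 ≠ 4, so there is no saddle point; optimal play is mixed.
Mid is strictly dominated by High, so the kicker never plays it.
Right is strictly dominated by Center (it gives the kicker strictly more in every row), so the keeper never plays it.
On the remaining 2×2 (Low, High vs Left, Center):
Let the kicker play Low with probability p. Expected payoff against Left: (-2)p + 4(1−p) = −6p + 4; against Center: 12p + (-11)(1−p) = 23p − 11.
Setting these equal: −6p + 4 = 23p − 11 ⇒ −29p = -15 ⇒ p = 15/29, and the value is (-6)·(15/29) + 4 = 26/29.
For the keeper: with q = P(Left), equating Low's and High's payoffs gives −14q + 12 = 15q − 11 ⇒ q = 23/29.

26/29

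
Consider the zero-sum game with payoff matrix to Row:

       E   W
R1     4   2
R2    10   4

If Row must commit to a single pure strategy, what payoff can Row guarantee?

Row minima: R1 → 2, R2 → 4.
The best of these is 4.

4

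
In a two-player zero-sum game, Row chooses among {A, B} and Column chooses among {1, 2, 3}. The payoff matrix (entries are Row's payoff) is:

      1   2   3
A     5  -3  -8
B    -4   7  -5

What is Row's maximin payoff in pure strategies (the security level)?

Row minima: A → -8, B → -5.
The best of these is -5.

-5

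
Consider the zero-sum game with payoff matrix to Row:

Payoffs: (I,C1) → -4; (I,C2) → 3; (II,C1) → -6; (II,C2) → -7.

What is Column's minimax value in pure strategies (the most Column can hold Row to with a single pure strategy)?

-4

Column maxima: C1 → -4, C2 → 3.
The smallest of these is -4.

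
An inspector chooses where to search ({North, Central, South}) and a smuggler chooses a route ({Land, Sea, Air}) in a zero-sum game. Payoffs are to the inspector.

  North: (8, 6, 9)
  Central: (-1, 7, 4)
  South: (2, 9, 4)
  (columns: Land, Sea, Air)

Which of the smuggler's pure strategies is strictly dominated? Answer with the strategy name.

Air

Land holds the inspector's payoff strictly below Air in every row: 8 < 9, -1 < 4, 2 < 4.
So Air is strictly dominated for the smuggler.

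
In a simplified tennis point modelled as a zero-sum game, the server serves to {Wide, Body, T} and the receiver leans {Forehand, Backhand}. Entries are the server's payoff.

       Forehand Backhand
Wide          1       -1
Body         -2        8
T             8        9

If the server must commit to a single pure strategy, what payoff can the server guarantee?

Row minima: Wide → -1, Body → -2, T → 8.
The best of these is 8.

8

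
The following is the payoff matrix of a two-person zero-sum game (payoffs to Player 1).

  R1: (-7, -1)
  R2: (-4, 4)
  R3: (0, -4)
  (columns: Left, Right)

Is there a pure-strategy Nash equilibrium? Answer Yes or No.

No

Row minima: R1 → -7, R2 → -4, R3 → -4; maximin = -4.
Column maxima: Left → 0, Right → 4; minimax = 0.
-4 ≠ 0, so no pure-strategy equilibrium exists.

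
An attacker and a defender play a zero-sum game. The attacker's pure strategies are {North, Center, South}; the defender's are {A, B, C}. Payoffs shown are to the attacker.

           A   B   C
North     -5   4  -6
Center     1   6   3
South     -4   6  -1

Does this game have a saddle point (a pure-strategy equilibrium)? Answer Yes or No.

Yes

Row minima: North → -6, Center → 1, South → -4; maximin = 1.
Column maxima: A → 1, B → 6, C → 3; minimax = 1.
maximin = minimax = 1, so a saddle point exists.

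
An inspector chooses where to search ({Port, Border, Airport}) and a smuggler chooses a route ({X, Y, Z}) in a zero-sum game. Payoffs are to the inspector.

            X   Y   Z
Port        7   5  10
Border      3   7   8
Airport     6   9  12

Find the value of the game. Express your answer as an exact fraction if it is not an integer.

Row minima: Port → 5, Border → 3, Airport → 6; maximin = 6.
Column maxima: X → 7, Y → 9, Z → 12; minimax = 7.
6 ≠ 7, so there is no saddle point; optimal play is mixed.
Border is strictly dominated by Airport, so the inspector never plays it.
Z is strictly dominated by X (it gives the inspector strictly more in every row), so the smuggler never plays it.
On the remaining 2×2 (Port, Airport vs X, Y):
Let the inspector play Port with probability p. Expected payoff against X: 7p + 6(1−p) = p + 6; against Y: 5p + 9(1−p) = −4p + 9.
Setting these equal: p + 6 = −4p + 9 ⇒ 5p = 3 ⇒ p = 3/5, and the value is (1)·(3/5) + 6 = 33/5.
For the smuggler: with q = P(X), equating Port's and Airport's payoffs gives 2q + 5 = −3q + 9 ⇒ q = 4/5.

33/5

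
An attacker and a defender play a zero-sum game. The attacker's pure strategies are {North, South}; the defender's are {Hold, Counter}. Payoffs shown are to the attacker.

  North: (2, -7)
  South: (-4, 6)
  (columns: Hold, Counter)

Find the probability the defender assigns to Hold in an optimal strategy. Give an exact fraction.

13/19

Row minima: North → -7, South → -4; maximin = -4.
Column maxima: Hold → 2, Counter → 6; minimax = 2.
-4 ≠ 2, so there is no saddle point; optimal play is mixed.
Let the attacker play North with probability p. Expected payoff against Hold: 2p + (-4)(1−p) = 6p − 4; against Counter: (-7)p + 6(1−p) = −13p + 6.
Setting these equal: 6p − 4 = −13p + 6 ⇒ 19p = 10 ⇒ p = 10/19, and the value is (6)·(10/19) − 4 = -16/19.
For the defender: with q = P(Hold), equating North's and South's payoffs gives 9q − 7 = −10q + 6 ⇒ q = 13/19.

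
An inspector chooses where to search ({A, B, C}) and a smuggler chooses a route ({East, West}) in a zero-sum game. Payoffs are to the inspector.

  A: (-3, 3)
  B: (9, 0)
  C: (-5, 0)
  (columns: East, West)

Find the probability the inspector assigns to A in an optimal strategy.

Row minima: A → -3, B → 0, C → -5; maximin = 0.
Column maxima: East → 9, West → 3; minimax = 3.
0 ≠ 3, so there is no saddle point; optimal play is mixed.
C is strictly dominated by A, so the inspector never plays it.
On the remaining 2×2 (A, B vs East, West):
Let the inspector play A with probability p. Expected payoff against East: (-3)p + 9(1−p) = −12p + 9; against West: 3p + 0(1−p) = 3p.
Setting these equal: −12p + 9 = 3p ⇒ −15p = -9 ⇒ p = 3/5, and the value is (-12)·(3/5) + 9 = 9/5.
For the smuggler: with q = P(East), equating A's and B's payoffs gives −6q + 3 = 9q ⇒ q = 1/5.

3/5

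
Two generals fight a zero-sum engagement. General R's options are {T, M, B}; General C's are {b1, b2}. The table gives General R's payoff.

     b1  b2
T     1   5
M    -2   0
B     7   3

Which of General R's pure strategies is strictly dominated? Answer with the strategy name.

T gives a strictly higher payoff than M against every column: 1 > -2, 5 > 0.
So M is strictly dominated and General R never plays it.

M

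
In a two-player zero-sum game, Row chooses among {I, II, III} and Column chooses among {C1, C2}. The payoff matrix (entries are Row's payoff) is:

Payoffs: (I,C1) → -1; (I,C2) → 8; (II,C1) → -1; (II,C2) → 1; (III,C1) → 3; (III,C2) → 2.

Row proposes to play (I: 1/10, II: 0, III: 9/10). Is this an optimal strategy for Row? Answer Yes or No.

Against C1 this mix gives (1/10)·(-1) + (9/10)·3 = 13/5.
Against C2 this mix gives (1/10)·8 + (9/10)·2 = 13/5.
All of Column's active replies (C1, C2) yield 13/5, and no column does worse for Row. The mix makes Column indifferent and guarantees 13/5, so it is optimal.

Yes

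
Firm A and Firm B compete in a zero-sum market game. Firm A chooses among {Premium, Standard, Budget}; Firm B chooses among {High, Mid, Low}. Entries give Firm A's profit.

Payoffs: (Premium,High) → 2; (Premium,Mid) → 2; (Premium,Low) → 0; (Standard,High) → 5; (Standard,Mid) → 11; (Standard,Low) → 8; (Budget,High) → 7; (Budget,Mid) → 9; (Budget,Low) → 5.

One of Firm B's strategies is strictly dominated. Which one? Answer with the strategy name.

Low holds Firm A's payoff strictly below Mid in every row: 0 < 2, 8 < 11, 5 < 9.
So Mid is strictly dominated for Firm B.

Mid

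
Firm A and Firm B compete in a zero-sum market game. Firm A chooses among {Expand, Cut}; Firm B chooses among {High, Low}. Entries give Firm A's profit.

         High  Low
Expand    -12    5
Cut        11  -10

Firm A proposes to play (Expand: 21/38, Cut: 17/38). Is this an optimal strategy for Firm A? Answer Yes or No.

Yes

Against High this mix gives (21/38)·(-12) + (17/38)·11 = -65/38.
Against Low this mix gives (21/38)·5 + (17/38)·(-10) = -65/38.
All of Firm B's active replies (High, Low) yield -65/38, and no column does worse for Firm A. The mix makes Firm B indifferent and guarantees -65/38, so it is optimal.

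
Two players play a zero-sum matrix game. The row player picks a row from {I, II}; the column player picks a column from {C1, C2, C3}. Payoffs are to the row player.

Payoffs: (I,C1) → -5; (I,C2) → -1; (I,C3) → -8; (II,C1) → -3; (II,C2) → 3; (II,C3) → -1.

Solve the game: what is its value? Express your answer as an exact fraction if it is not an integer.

-3

Row minima: I → -8, II → -3; maximin = -3.
Column maxima: C1 → -3, C2 → 3, C3 → -1; minimax = -3.
Since maximin = minimax = -3, there is a saddle point and the value is -3.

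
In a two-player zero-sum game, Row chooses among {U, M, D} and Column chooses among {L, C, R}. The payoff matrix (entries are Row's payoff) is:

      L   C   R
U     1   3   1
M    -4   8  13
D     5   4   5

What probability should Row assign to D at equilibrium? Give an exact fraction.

Row minima: U → 1, M → -4, D → 4; maximin = 4.
Column maxima: L → 5, C → 8, R → 13; minimax = 5.
4 ≠ 5, so there is no saddle point; optimal play is mixed.
U is strictly dominated by D, so Row never plays it.
With U eliminated, R is strictly dominated by C (it gives Row strictly more in every remaining row), so Column never plays it.
On the remaining 2×2 (M, D vs L, C):
Let Row play M with probability p. Expected payoff against L: (-4)p + 5(1−p) = −9p + 5; against C: 8p + 4(1−p) = 4p + 4.
Setting these equal: −9p + 5 = 4p + 4 ⇒ −13p = -1 ⇒ p = 1/13, and the value is (-9)·(1/13) + 5 = 56/13.
For Column: with q = P(L), equating M's and D's payoffs gives −12q + 8 = q + 4 ⇒ q = 4/13.

12/13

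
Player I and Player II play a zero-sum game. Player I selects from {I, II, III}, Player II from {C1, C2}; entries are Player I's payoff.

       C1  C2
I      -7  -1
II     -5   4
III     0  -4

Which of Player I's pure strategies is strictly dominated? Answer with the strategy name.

I

II gives a strictly higher payoff than I against every column: -5 > -7, 4 > -1.
So I is strictly dominated and Player I never plays it.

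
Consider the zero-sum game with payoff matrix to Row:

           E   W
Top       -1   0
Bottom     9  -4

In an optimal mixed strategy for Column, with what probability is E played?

2/7

Row minima: Top → -1, Bottom → -4; maximin = -1.
Column maxima: E → 9, W → 0; minimax = 0.
-1 ≠ 0, so there is no saddle point; optimal play is mixed.
Let Row play Top with probability p. Expected payoff against E: (-1)p + 9(1−p) = −10p + 9; against W: 0p + (-4)(1−p) = 4p − 4.
Setting these equal: −10p + 9 = 4p − 4 ⇒ −14p = -13 ⇒ p = 13/14, and the value is (-10)·(13/14) + 9 = -2/7.
For Column: with q = P(E), equating Top's and Bottom's payoffs gives −q = 13q − 4 ⇒ q = 2/7.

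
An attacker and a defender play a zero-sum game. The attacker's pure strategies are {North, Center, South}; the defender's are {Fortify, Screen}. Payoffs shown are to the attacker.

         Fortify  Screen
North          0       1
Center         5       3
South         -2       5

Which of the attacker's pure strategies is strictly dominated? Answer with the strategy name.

North

Center gives a strictly higher payoff than North against every column: 5 > 0, 3 > 1.
So North is strictly dominated and the attacker never plays it.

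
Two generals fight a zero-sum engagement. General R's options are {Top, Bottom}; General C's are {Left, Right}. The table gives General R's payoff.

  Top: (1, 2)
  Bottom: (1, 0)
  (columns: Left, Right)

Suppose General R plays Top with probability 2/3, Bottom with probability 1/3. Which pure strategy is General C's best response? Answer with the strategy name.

Left

If General C plays Left, General R's expected payoff is (2/3)·1 + (1/3)·1 = 1.
If General C plays Right, General R's expected payoff is (2/3)·2 + (1/3)·0 = 4/3.
General C minimizes General R's payoff; the smallest is 1, so the best response is Left.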